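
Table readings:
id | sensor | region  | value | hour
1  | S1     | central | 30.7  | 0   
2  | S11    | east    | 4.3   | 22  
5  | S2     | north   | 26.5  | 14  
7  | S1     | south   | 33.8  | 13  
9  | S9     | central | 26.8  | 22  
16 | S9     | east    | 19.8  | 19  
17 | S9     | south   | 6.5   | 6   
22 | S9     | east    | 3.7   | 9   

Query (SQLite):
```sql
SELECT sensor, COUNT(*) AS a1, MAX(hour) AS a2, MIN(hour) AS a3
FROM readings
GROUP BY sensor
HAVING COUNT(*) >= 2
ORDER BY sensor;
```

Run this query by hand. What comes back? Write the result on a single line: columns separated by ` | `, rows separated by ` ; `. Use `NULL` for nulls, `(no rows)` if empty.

Group readings by sensor.
Per group compute: COUNT(*), MAX(hour), MIN(hour).
HAVING: drop groups with fewer than 2 rows.
  S1: ids {1, 7} → COUNT(*)=2, MAX(hour)=13, MIN(hour)=0
  S11: ids {2} → COUNT(*)=1, MAX(hour)=22, MIN(hour)=22
  S2: ids {5} → COUNT(*)=1, MAX(hour)=14, MIN(hour)=14
  S9: ids {9, 16, 17, 22} → COUNT(*)=4, MAX(hour)=22, MIN(hour)=6

S1 | 2 | 13 | 0 ; S9 | 4 | 22 | 6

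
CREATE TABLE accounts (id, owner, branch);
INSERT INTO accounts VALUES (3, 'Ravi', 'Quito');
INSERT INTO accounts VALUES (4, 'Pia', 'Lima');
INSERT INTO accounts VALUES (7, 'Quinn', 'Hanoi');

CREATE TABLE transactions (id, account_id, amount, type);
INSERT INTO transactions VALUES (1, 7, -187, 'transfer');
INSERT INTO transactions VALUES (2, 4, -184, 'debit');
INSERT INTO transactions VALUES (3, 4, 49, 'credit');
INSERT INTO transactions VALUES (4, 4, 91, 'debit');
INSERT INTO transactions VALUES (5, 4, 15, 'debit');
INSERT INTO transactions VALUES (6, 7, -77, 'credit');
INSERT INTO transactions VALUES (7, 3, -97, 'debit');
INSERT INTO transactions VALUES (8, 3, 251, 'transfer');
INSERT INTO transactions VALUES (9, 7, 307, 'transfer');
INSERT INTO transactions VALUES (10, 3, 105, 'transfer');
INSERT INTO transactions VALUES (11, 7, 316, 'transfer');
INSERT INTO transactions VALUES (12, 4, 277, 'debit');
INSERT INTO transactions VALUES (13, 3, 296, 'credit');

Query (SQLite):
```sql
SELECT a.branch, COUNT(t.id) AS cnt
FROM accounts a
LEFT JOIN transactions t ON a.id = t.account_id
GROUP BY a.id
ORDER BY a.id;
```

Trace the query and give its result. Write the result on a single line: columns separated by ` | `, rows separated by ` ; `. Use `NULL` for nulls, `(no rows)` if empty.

LEFT JOIN keeps every accounts row; unmatched ones get NULL for transactions columns.
Group by accounts.id and compute COUNT(t.id). COUNT(col) of an all-NULL group is 0.
  3: ids {7, 8, 10, 13} → COUNT(t.id)=4
  4: ids {2, 3, 4, 5, 12} → COUNT(t.id)=5
  7: ids {1, 6, 9, 11} → COUNT(t.id)=4

Quito | 4 ; Lima | 5 ; Hanoi | 4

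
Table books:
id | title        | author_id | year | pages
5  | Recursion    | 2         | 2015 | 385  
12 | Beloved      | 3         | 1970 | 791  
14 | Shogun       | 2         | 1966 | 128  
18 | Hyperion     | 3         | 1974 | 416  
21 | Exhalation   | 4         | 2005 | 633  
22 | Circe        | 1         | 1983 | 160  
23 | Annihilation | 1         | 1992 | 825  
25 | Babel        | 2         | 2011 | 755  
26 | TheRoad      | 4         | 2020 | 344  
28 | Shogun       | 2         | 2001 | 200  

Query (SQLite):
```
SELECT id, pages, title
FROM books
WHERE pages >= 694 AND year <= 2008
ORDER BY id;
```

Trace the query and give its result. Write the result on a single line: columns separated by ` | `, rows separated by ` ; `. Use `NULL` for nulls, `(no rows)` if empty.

12 | 791 | Beloved ; 23 | 825 | Annihilation

pages >= 694: ids {12, 23, 25}
year <= 2008: ids {12, 14, 18, 21, 22, 23, 28}
Combine with AND.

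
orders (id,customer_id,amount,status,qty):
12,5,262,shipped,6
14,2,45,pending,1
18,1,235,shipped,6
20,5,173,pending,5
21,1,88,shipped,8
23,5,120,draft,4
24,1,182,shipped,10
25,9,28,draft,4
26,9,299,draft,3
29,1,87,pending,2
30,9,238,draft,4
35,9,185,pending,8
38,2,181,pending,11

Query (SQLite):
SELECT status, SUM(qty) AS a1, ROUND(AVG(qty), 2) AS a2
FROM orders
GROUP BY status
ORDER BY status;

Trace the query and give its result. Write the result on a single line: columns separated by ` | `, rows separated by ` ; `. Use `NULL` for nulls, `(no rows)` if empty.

draft | 15 | 3.75 ; pending | 27 | 5.4 ; shipped | 30 | 7.5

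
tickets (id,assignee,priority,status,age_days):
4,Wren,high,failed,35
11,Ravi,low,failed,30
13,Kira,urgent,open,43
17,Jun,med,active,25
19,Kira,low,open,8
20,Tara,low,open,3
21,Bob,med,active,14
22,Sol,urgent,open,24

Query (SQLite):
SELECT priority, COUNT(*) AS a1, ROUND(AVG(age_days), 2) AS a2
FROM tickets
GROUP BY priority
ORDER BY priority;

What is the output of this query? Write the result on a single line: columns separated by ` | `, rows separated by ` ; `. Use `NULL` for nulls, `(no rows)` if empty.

Group tickets by priority.
Per group compute: COUNT(*), ROUND(AVG(age_days), 2).
  high: ids {4} → COUNT(*)=1, ROUND(AVG(age_days), 2)=35
  low: ids {11, 19, 20} → COUNT(*)=3, ROUND(AVG(age_days), 2)=13.67
  med: ids {17, 21} → COUNT(*)=2, ROUND(AVG(age_days), 2)=19.5
  urgent: ids {13, 22} → COUNT(*)=2, ROUND(AVG(age_days), 2)=33.5

high | 1 | 35 ; low | 3 | 13.67 ; med | 2 | 19.5 ; urgent | 2 | 33.5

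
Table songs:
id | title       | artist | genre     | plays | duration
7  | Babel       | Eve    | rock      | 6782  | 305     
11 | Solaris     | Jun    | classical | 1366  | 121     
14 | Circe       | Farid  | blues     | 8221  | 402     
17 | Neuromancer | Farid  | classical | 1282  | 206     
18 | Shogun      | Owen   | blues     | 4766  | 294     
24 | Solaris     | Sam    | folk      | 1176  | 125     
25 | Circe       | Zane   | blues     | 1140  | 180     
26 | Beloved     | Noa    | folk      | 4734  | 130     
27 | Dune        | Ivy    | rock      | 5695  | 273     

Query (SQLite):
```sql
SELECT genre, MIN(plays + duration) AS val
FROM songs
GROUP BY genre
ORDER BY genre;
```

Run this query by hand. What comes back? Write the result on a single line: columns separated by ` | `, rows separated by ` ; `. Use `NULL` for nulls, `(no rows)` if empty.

blues | 1320 ; classical | 1487 ; folk | 1301 ; rock | 5968

For each row compute plays + duration.
Group by genre; take MIN of the expression per group.
  blues: ids {14, 18, 25} → MIN(plays + duration)=1320
  classical: ids {11, 17} → MIN(plays + duration)=1487
  folk: ids {24, 26} → MIN(plays + duration)=1301
  rock: ids {7, 27} → MIN(plays + duration)=5968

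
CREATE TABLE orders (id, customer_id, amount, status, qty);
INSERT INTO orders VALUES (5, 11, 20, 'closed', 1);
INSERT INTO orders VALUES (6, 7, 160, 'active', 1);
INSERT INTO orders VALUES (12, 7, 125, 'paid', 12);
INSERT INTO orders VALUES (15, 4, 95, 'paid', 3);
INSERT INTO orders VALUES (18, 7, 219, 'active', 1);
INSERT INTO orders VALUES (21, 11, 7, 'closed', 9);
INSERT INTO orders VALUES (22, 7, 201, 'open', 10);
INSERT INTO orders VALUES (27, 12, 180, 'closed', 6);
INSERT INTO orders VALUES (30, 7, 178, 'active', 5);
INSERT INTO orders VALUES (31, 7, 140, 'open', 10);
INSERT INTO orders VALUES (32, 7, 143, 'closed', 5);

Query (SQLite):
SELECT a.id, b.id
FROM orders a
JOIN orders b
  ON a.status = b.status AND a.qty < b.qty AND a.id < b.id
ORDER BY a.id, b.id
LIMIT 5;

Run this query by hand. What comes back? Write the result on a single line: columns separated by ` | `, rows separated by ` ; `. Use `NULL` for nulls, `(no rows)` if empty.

5 | 21 ; 5 | 27 ; 5 | 32 ; 6 | 30 ; 18 | 30

Pairs (a,b) with same status, a.qty < b.qty, a.id < b.id.
status groups: active:{6,18,30} closed:{5,21,27,32} open:{22,31} paid:{12,15}
Ordered by (a.id, b.id); first 5.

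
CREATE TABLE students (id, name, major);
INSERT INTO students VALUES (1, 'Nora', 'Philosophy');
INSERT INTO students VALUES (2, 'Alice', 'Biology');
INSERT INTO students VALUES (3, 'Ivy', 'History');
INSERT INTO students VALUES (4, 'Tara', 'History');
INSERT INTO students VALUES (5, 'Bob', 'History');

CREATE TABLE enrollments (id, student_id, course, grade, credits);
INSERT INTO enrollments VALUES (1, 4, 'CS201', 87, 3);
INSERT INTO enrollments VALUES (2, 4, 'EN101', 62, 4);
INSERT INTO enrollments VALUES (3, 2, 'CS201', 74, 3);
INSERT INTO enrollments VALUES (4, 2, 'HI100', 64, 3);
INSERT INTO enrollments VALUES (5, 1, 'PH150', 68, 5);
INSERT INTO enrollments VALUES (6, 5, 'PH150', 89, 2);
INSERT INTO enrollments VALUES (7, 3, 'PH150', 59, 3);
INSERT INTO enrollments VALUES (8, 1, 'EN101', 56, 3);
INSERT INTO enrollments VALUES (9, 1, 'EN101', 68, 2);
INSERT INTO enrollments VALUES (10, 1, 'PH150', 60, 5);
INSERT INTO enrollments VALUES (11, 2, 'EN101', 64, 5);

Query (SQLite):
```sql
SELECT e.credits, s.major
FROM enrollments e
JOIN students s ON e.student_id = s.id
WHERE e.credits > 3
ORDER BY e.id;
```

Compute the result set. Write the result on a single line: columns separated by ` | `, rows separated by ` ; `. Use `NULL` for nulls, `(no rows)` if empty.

4 | History ; 5 | Philosophy ; 5 | Philosophy ; 5 | Biology

Each enrollments row matches the students row where student_id = students.id.
Then keep rows with e.credits > 3.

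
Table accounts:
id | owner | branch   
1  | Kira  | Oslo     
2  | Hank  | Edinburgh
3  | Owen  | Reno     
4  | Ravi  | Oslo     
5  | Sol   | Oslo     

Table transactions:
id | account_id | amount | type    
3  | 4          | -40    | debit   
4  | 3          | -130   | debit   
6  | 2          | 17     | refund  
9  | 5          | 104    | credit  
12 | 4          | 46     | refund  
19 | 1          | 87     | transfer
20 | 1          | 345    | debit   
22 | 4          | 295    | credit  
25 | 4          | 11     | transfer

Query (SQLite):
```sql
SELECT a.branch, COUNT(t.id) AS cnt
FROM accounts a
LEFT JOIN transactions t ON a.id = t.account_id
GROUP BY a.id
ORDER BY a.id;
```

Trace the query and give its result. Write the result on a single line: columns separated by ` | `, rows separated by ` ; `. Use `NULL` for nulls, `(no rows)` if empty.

LEFT JOIN keeps every accounts row; unmatched ones get NULL for transactions columns.
Group by accounts.id and compute COUNT(t.id). COUNT(col) of an all-NULL group is 0.
  1: ids {19, 20} → COUNT(t.id)=2
  2: ids {6} → COUNT(t.id)=1
  3: ids {4} → COUNT(t.id)=1
  4: ids {3, 12, 22, 25} → COUNT(t.id)=4
  5: ids {9} → COUNT(t.id)=1

Oslo | 2 ; Edinburgh | 1 ; Reno | 1 ; Oslo | 4 ; Oslo | 1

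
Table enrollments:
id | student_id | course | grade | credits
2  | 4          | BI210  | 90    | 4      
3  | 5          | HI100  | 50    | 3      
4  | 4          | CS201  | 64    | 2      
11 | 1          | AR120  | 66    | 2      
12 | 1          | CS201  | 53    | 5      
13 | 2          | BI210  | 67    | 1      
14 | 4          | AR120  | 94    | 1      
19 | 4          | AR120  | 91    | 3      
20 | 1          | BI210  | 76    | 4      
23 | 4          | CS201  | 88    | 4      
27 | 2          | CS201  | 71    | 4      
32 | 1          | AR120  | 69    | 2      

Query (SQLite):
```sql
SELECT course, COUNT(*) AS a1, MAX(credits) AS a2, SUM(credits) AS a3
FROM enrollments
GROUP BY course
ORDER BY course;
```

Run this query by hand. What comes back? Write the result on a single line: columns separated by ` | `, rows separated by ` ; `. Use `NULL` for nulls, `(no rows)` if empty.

AR120 | 4 | 3 | 8 ; BI210 | 3 | 4 | 9 ; CS201 | 4 | 5 | 15 ; HI100 | 1 | 3 | 3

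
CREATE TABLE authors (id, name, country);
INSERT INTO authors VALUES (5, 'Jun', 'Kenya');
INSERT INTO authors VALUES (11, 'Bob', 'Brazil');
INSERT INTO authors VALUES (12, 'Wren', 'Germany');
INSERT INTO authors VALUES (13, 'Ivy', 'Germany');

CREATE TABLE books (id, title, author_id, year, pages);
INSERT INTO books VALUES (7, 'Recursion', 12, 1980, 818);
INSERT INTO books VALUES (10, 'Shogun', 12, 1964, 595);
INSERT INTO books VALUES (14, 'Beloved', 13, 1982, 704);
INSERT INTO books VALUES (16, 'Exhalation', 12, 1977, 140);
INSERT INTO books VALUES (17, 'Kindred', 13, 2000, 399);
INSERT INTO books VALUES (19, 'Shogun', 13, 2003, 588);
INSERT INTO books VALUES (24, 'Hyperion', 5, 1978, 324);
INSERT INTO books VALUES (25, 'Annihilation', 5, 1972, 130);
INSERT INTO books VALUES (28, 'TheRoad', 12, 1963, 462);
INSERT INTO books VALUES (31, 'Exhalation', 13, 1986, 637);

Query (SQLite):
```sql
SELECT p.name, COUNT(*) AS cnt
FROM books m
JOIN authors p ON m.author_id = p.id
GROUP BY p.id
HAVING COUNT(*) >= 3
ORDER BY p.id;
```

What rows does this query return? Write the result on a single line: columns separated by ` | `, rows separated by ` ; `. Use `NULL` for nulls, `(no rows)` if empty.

Wren | 4 ; Ivy | 4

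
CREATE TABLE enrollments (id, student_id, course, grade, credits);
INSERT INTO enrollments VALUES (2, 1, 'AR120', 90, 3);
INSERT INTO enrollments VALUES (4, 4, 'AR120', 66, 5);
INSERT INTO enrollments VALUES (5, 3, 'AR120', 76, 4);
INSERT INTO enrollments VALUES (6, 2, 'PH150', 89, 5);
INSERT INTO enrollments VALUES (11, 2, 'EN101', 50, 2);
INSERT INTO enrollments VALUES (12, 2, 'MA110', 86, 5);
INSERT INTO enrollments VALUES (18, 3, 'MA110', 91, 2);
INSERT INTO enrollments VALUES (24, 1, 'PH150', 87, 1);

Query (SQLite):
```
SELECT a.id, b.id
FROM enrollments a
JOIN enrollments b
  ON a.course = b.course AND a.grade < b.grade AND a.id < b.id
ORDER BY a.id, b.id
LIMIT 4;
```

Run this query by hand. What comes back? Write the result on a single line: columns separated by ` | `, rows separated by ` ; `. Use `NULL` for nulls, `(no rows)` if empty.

4 | 5 ; 12 | 18

Pairs (a,b) with same course, a.grade < b.grade, a.id < b.id.
course groups: AR120:{2,4,5} EN101:{11} MA110:{12,18} PH150:{6,24}
Ordered by (a.id, b.id); first 4.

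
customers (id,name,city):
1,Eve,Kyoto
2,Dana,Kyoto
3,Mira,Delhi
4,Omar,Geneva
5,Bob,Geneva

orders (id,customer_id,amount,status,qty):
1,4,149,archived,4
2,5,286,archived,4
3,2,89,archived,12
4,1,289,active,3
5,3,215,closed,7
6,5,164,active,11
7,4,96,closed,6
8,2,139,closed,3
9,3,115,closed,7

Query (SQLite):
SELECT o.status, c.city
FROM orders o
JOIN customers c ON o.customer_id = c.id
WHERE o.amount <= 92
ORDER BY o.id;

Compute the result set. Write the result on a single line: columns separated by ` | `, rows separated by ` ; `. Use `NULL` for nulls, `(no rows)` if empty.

Each orders row matches the customers row where customer_id = customers.id.
Then keep rows with o.amount <= 92.

archived | Kyoto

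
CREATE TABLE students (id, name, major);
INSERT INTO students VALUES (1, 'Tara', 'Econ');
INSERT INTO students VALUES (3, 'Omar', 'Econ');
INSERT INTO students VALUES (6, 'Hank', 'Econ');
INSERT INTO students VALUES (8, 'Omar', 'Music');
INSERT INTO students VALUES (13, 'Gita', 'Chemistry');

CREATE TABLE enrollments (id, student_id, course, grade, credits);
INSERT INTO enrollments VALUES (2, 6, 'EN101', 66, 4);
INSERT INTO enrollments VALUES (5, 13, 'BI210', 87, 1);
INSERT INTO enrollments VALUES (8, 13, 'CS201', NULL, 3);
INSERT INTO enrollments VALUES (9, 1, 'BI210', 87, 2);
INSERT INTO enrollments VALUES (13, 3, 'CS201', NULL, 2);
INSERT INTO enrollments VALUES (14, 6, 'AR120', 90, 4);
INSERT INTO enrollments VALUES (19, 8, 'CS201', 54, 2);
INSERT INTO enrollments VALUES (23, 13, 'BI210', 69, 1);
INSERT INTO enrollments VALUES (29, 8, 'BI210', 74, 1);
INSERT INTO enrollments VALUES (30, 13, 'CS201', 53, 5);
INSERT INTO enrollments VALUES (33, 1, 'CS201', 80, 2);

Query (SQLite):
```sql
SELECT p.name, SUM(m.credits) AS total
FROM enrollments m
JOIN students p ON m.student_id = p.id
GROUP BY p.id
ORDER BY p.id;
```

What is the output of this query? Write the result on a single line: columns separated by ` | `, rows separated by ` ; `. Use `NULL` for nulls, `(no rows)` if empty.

Join each enrollments row to its students via student_id.
Group joined rows by students.id; compute SUM(m.credits) per group.
  1: ids {9, 33} → SUM(m.credits)=4
  3: ids {13} → SUM(m.credits)=2
  6: ids {2, 14} → SUM(m.credits)=8
  8: ids {19, 29} → SUM(m.credits)=3
  13: ids {5, 8, 23, 30} → SUM(m.credits)=10

Tara | 4 ; Omar | 2 ; Hank | 8 ; Omar | 3 ; Gita | 10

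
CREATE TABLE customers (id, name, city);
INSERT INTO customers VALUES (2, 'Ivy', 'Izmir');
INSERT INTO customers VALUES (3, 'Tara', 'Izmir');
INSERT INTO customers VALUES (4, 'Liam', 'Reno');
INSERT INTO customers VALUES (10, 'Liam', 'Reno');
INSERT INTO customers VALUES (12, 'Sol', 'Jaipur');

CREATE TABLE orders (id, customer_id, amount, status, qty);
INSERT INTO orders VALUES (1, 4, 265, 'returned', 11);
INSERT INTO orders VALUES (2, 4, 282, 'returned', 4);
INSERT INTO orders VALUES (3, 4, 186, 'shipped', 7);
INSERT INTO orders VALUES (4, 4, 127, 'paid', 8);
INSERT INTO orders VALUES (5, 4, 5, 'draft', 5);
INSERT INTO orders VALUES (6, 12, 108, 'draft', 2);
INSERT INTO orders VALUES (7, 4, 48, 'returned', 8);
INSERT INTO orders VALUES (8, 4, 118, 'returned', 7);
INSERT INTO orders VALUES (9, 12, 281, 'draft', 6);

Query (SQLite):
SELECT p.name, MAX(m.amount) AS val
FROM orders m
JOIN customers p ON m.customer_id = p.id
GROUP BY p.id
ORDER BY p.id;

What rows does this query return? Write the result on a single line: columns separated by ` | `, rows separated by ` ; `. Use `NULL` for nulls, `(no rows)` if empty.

Liam | 282 ; Sol | 281

Join each orders row to its customers via customer_id.
Group joined rows by customers.id; compute MAX(m.amount) per group.
  4: ids {1, 2, 3, 4, 5, 7, 8} → MAX(m.amount)=282
  12: ids {6, 9} → MAX(m.amount)=281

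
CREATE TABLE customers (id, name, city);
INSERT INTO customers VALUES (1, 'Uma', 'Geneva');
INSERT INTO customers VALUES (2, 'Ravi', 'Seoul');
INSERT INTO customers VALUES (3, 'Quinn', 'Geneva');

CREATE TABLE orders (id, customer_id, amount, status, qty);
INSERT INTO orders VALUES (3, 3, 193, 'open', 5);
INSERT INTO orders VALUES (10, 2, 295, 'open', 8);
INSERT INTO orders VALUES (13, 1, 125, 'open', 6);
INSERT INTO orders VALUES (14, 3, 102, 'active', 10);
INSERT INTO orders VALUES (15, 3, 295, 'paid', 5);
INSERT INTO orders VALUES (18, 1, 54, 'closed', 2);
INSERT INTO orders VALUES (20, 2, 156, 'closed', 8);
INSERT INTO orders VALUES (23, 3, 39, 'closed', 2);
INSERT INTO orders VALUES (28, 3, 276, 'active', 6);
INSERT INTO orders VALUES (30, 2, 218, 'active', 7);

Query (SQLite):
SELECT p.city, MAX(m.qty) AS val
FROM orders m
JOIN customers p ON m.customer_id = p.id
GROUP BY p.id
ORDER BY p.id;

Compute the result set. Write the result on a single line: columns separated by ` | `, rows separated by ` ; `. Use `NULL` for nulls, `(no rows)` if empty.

Join each orders row to its customers via customer_id.
Group joined rows by customers.id; compute MAX(m.qty) per group.
  1: ids {13, 18} → MAX(m.qty)=6
  2: ids {10, 20, 30} → MAX(m.qty)=8
  3: ids {3, 14, 15, 23, 28} → MAX(m.qty)=10

Geneva | 6 ; Seoul | 8 ; Geneva | 10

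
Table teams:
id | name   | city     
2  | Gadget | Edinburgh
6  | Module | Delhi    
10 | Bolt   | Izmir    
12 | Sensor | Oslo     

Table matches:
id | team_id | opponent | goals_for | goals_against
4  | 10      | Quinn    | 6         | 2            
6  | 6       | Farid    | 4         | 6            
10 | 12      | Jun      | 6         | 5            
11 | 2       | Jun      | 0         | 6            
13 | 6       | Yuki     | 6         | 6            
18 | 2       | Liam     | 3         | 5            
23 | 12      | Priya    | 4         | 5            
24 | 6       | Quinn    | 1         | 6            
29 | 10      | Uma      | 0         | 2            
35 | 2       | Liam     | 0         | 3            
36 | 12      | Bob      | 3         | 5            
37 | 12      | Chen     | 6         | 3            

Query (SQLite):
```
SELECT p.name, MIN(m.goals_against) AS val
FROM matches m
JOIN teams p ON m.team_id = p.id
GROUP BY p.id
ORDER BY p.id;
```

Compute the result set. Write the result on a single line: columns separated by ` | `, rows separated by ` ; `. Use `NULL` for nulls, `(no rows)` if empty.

Join each matches row to its teams via team_id.
Group joined rows by teams.id; compute MIN(m.goals_against) per group.
  2: ids {11, 18, 35} → MIN(m.goals_against)=3
  6: ids {6, 13, 24} → MIN(m.goals_against)=6
  10: ids {4, 29} → MIN(m.goals_against)=2
  12: ids {10, 23, 36, 37} → MIN(m.goals_against)=3

Gadget | 3 ; Module | 6 ; Bolt | 2 ; Sensor | 3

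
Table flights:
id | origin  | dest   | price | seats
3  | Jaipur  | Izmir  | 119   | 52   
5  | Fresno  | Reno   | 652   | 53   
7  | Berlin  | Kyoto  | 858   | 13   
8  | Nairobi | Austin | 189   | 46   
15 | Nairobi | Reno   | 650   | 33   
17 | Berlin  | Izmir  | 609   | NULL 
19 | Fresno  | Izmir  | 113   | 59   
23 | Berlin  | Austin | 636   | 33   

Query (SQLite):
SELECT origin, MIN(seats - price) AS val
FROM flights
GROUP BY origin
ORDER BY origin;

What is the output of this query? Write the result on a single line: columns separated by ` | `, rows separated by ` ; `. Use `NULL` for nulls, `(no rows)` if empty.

For each row compute seats - price.
Group by origin; take MIN of the expression per group.
  Berlin: ids {7, 17, 23} → MIN(seats - price)=-845
  Fresno: ids {5, 19} → MIN(seats - price)=-599
  Jaipur: ids {3} → MIN(seats - price)=-67
  Nairobi: ids {8, 15} → MIN(seats - price)=-617

Berlin | -845 ; Fresno | -599 ; Jaipur | -67 ; Nairobi | -617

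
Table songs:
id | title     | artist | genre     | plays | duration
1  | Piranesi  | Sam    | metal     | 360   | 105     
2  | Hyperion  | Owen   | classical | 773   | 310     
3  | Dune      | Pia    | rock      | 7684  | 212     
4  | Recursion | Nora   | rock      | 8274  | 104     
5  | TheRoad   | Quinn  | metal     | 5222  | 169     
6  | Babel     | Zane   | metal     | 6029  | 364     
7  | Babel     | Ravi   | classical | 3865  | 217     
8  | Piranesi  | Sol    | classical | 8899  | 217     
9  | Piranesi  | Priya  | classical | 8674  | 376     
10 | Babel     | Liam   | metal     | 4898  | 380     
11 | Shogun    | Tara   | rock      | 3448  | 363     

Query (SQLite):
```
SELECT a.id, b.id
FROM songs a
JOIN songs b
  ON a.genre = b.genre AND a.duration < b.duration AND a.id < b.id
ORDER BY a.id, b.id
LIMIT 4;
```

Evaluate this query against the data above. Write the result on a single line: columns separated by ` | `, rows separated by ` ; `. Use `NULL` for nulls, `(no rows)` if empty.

Pairs (a,b) with same genre, a.duration < b.duration, a.id < b.id.
genre groups: classical:{2,7,8,9} metal:{1,5,6,10} rock:{3,4,11}
Ordered by (a.id, b.id); first 4.

1 | 5 ; 1 | 6 ; 1 | 10 ; 2 | 9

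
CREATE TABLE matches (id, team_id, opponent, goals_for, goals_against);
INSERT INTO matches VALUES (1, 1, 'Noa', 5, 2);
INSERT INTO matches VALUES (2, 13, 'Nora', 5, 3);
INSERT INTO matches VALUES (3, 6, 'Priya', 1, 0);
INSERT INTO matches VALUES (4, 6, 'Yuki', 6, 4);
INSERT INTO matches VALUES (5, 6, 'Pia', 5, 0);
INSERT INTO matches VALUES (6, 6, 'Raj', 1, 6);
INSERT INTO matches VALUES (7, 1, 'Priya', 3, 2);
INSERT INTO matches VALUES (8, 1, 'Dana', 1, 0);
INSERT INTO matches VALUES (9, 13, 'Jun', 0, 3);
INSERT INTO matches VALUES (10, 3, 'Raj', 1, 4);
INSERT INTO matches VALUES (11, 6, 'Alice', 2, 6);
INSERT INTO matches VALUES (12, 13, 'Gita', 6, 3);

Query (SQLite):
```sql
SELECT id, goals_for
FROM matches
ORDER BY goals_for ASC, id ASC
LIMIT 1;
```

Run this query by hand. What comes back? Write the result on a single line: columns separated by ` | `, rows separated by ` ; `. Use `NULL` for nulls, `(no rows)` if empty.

Sort by goals_for asc, tiebreak id asc: (0, id=9), (1, id=3), (1, id=6), (1, id=8) …. Take first 1.

9 | 0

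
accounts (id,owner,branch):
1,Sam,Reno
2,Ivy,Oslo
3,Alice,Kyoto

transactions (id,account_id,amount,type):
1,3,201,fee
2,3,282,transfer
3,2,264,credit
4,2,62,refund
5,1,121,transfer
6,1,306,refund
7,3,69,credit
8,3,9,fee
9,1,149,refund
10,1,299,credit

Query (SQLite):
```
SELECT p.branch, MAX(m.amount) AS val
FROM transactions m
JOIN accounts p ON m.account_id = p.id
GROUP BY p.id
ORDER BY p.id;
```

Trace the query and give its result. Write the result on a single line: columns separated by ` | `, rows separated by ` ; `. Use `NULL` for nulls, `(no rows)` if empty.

Join each transactions row to its accounts via account_id.
Group joined rows by accounts.id; compute MAX(m.amount) per group.
  1: ids {5, 6, 9, 10} → MAX(m.amount)=306
  2: ids {3, 4} → MAX(m.amount)=264
  3: ids {1, 2, 7, 8} → MAX(m.amount)=282

Reno | 306 ; Oslo | 264 ; Kyoto | 282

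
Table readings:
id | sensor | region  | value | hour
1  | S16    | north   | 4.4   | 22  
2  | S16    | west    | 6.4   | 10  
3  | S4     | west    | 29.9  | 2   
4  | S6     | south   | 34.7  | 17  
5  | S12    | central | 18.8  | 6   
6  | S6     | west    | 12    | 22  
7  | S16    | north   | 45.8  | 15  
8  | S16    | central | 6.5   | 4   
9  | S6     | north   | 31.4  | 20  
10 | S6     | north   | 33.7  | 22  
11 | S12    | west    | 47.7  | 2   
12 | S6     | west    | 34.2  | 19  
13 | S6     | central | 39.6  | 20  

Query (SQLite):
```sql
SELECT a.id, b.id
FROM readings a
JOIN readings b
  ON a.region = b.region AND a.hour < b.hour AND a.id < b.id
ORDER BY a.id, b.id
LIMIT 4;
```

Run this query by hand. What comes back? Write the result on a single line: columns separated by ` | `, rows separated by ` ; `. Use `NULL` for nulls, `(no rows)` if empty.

Pairs (a,b) with same region, a.hour < b.hour, a.id < b.id.
region groups: central:{5,8,13} north:{1,7,9,10} south:{4} west:{2,3,6,11,12}
Ordered by (a.id, b.id); first 4.

2 | 6 ; 2 | 12 ; 3 | 6 ; 3 | 12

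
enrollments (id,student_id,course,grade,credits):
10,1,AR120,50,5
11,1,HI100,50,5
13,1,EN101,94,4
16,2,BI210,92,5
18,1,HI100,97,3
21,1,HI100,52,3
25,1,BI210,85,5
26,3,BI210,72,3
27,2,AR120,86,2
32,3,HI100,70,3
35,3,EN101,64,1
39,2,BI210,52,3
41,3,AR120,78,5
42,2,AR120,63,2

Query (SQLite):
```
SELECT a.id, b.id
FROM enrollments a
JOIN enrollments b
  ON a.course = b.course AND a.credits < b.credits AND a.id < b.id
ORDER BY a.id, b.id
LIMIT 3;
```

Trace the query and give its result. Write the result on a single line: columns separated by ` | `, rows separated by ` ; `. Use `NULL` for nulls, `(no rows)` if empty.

Pairs (a,b) with same course, a.credits < b.credits, a.id < b.id.
course groups: AR120:{10,27,41,42} BI210:{16,25,26,39} EN101:{13,35} HI100:{11,18,21,32}
Ordered by (a.id, b.id); first 3.

27 | 41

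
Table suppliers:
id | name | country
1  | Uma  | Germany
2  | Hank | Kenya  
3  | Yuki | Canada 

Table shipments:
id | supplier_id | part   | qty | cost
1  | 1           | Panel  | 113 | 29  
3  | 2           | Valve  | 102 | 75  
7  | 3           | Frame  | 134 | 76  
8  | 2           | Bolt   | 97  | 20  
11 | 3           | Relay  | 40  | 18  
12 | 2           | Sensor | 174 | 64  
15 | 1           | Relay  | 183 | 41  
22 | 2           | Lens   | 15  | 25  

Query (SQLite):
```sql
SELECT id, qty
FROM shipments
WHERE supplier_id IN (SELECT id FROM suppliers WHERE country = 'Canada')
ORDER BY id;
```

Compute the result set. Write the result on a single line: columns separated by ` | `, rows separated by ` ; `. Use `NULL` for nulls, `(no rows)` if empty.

Inner query: suppliers.id where country = 'Canada'.
Outer: keep shipments rows whose supplier_id is in that set.
Inner query → {3}

7 | 134 ; 11 | 40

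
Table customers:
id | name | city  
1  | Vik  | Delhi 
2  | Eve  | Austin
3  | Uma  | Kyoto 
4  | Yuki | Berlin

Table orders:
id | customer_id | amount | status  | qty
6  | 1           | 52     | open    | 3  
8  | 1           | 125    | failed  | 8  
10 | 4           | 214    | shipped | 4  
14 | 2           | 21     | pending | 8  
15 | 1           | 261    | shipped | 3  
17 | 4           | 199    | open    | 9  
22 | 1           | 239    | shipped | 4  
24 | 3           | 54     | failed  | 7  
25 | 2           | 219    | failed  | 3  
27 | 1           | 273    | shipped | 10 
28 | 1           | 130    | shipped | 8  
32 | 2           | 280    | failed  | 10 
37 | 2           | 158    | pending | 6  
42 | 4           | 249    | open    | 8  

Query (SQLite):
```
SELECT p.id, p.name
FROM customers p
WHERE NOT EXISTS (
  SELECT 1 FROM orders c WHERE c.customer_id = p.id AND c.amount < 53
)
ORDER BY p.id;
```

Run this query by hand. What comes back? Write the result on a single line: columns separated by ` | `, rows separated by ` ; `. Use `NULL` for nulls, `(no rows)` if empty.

3 | Uma ; 4 | Yuki

For each customers row, check whether any orders with matching customer_id has amount < 53.
Keep rows where that is false.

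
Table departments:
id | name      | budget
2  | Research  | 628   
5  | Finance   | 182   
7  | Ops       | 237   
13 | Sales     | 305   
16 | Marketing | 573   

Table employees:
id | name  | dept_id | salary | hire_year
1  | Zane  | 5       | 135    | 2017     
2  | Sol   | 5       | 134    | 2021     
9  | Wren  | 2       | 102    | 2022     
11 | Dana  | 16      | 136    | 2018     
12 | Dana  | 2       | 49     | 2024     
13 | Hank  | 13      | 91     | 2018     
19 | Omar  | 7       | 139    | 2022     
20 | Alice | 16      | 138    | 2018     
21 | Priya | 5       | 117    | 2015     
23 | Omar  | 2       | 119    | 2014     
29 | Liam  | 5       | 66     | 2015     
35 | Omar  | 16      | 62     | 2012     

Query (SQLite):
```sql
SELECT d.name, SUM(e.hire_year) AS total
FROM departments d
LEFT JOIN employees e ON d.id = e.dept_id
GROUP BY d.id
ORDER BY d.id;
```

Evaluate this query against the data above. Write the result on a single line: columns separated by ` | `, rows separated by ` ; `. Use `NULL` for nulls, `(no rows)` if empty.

LEFT JOIN keeps every departments row; unmatched ones get NULL for employees columns.
Group by departments.id and compute SUM(e.hire_year). SUM over an all-NULL group is NULL.
  2: ids {9, 12, 23} → SUM(e.hire_year)=6060
  5: ids {1, 2, 21, 29} → SUM(e.hire_year)=8068
  7: ids {19} → SUM(e.hire_year)=2022
  13: ids {13} → SUM(e.hire_year)=2018
  16: ids {11, 20, 35} → SUM(e.hire_year)=6048

Research | 6060 ; Finance | 8068 ; Ops | 2022 ; Sales | 2018 ; Marketing | 6048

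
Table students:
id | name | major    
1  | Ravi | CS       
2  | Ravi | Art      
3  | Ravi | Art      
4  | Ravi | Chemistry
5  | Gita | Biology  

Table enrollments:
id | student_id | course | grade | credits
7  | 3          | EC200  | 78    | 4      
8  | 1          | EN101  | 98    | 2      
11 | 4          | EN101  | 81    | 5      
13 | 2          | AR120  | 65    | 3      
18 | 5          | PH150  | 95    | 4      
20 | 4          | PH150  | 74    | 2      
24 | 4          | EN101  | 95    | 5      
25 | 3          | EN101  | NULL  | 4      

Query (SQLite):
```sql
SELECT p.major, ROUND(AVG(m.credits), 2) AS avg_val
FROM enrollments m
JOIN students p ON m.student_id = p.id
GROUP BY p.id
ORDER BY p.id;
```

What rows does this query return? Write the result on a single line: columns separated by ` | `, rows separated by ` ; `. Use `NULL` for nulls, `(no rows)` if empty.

Join each enrollments row to its students via student_id.
Group joined rows by students.id; compute ROUND(AVG(m.credits), 2) per group.
  1: ids {8} → ROUND(AVG(m.credits), 2)=2
  2: ids {13} → ROUND(AVG(m.credits), 2)=3
  3: ids {7, 25} → ROUND(AVG(m.credits), 2)=4
  4: ids {11, 20, 24} → ROUND(AVG(m.credits), 2)=4
  5: ids {18} → ROUND(AVG(m.credits), 2)=4

CS | 2 ; Art | 3 ; Art | 4 ; Chemistry | 4 ; Biology | 4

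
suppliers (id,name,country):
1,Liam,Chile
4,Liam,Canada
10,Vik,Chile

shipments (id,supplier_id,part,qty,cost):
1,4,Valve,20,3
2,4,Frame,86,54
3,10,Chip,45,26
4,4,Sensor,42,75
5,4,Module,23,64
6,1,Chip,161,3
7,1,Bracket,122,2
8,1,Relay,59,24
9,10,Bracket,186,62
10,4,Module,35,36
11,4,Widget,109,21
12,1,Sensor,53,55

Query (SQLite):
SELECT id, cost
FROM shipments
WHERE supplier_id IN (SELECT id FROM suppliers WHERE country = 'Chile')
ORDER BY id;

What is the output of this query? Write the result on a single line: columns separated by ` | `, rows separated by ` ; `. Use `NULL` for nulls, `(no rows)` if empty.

3 | 26 ; 6 | 3 ; 7 | 2 ; 8 | 24 ; 9 | 62 ; 12 | 55

Inner query: suppliers.id where country = 'Chile'.
Outer: keep shipments rows whose supplier_id is in that set.
Inner query → {1, 10}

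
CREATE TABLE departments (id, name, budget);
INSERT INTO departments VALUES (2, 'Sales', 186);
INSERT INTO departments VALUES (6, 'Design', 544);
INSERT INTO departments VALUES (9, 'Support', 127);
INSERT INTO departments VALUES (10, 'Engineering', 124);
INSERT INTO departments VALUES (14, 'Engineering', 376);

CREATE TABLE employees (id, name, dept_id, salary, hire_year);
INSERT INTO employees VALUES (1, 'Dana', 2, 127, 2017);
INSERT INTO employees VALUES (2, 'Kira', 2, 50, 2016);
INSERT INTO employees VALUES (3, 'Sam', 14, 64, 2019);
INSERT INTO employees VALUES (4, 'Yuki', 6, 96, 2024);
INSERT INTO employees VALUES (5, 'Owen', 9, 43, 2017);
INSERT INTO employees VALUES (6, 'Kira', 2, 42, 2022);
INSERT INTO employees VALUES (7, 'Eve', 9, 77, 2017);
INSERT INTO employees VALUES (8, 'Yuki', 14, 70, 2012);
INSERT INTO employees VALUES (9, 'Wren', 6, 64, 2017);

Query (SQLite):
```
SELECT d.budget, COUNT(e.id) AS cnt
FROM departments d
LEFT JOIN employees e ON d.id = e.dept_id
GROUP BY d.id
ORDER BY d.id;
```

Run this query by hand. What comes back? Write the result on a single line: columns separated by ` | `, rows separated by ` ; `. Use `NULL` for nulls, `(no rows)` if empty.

186 | 3 ; 544 | 2 ; 127 | 2 ; 124 | 0 ; 376 | 2

LEFT JOIN keeps every departments row; unmatched ones get NULL for employees columns.
Group by departments.id and compute COUNT(e.id). COUNT(col) of an all-NULL group is 0.
  2: ids {1, 2, 6} → COUNT(e.id)=3
  6: ids {4, 9} → COUNT(e.id)=2
  9: ids {5, 7} → COUNT(e.id)=2
  10: ids {—} → COUNT(e.id)=0
  14: ids {3, 8} → COUNT(e.id)=2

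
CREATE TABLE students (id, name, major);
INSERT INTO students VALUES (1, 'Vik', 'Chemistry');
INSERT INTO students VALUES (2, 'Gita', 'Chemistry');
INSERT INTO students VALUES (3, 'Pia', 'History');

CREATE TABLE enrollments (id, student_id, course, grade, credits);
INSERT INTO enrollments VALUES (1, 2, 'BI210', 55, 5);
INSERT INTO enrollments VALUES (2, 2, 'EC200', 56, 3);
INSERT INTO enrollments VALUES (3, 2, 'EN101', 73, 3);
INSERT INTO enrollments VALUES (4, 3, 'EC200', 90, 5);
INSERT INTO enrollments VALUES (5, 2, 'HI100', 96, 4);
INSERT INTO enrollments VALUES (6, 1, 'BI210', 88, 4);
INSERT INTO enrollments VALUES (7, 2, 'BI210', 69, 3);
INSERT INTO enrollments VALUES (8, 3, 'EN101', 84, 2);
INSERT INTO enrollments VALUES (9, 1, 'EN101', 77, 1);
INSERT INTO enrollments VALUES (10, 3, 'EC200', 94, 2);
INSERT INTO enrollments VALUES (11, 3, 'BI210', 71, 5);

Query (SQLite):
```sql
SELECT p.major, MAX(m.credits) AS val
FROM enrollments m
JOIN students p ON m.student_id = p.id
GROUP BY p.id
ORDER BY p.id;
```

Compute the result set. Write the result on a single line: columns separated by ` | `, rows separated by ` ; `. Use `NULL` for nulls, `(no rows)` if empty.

Chemistry | 4 ; Chemistry | 5 ; History | 5

Join each enrollments row to its students via student_id.
Group joined rows by students.id; compute MAX(m.credits) per group.
  1: ids {6, 9} → MAX(m.credits)=4
  2: ids {1, 2, 3, 5, 7} → MAX(m.credits)=5
  3: ids {4, 8, 10, 11} → MAX(m.credits)=5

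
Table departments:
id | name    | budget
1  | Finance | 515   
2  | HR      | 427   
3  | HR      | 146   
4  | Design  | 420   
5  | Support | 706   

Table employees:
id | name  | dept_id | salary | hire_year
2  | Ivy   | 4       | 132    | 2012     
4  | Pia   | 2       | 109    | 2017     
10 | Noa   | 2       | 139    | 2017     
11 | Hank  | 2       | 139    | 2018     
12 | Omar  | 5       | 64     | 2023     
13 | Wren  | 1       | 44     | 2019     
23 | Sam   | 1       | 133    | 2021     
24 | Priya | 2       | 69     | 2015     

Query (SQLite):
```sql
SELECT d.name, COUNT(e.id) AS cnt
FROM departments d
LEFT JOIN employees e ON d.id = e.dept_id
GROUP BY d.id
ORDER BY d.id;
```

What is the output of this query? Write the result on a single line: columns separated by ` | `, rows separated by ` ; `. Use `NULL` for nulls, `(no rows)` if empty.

LEFT JOIN keeps every departments row; unmatched ones get NULL for employees columns.
Group by departments.id and compute COUNT(e.id). COUNT(col) of an all-NULL group is 0.
  1: ids {13, 23} → COUNT(e.id)=2
  2: ids {4, 10, 11, 24} → COUNT(e.id)=4
  3: ids {—} → COUNT(e.id)=0
  4: ids {2} → COUNT(e.id)=1
  5: ids {12} → COUNT(e.id)=1

Finance | 2 ; HR | 4 ; HR | 0 ; Design | 1 ; Support | 1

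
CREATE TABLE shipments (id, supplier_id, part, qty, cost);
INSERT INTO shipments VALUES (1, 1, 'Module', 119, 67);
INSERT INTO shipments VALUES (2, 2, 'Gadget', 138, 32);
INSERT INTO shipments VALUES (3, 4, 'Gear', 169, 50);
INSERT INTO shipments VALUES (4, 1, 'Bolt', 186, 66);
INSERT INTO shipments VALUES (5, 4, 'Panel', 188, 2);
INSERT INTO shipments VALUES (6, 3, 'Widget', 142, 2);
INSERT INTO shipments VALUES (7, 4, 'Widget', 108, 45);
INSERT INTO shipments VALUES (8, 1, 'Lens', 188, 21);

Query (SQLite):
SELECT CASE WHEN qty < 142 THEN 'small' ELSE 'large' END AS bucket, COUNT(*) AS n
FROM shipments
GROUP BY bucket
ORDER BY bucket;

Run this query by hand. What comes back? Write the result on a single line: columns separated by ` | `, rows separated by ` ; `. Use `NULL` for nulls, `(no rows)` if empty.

Bucket rows by qty < 142 → 'small' else 'large'; count each bucket.

large | 5 ; small | 3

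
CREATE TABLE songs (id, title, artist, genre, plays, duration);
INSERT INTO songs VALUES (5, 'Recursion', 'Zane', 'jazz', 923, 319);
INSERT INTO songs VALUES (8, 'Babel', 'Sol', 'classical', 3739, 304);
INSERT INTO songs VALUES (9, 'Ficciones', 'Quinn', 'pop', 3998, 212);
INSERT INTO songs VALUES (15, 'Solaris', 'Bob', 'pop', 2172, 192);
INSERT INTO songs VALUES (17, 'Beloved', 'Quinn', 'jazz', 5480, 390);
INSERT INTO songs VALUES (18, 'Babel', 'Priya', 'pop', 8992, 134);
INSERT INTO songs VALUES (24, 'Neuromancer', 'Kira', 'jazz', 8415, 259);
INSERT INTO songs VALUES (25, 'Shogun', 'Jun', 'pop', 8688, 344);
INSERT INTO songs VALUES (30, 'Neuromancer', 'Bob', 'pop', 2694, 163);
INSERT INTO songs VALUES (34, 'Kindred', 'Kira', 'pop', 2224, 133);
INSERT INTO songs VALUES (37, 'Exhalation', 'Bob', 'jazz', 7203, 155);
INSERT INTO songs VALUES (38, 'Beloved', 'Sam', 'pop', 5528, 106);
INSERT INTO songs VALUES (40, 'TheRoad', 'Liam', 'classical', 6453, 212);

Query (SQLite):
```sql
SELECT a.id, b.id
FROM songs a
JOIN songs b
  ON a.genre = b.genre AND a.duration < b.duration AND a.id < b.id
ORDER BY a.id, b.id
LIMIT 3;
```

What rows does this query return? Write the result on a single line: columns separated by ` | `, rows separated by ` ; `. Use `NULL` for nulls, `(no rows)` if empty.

Pairs (a,b) with same genre, a.duration < b.duration, a.id < b.id.
genre groups: classical:{8,40} jazz:{5,17,24,37} pop:{9,15,18,25,30,34,38}
Ordered by (a.id, b.id); first 3.

5 | 17 ; 9 | 25 ; 15 | 25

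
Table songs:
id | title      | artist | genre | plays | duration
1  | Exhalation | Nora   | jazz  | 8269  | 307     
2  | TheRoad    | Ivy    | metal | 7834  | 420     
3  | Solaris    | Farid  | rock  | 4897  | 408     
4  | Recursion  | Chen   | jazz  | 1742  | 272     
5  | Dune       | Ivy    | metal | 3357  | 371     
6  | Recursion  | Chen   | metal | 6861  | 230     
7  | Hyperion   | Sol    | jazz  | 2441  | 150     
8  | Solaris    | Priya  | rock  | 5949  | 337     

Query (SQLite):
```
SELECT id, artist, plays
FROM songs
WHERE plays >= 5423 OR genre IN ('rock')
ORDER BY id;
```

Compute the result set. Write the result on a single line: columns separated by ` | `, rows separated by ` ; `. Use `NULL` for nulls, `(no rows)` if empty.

1 | Nora | 8269 ; 2 | Ivy | 7834 ; 3 | Farid | 4897 ; 6 | Chen | 6861 ; 8 | Priya | 5949

plays >= 5423: ids {1, 2, 6, 8}
genre IN ('rock'): ids {3, 8}
Combine with OR.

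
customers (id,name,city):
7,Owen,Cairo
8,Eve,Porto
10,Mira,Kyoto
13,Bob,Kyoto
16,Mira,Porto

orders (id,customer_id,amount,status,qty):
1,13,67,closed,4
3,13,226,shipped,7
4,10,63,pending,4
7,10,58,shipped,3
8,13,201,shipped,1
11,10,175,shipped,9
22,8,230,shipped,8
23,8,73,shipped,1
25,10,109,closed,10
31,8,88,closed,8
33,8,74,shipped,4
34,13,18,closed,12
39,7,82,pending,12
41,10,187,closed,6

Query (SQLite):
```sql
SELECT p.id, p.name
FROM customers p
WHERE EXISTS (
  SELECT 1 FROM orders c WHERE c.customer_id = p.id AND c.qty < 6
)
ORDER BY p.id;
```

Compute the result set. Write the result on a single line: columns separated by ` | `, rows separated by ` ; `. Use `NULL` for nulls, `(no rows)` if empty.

8 | Eve ; 10 | Mira ; 13 | Bob

For each customers row, check whether any orders with matching customer_id has qty < 6.
Keep rows where that is true.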